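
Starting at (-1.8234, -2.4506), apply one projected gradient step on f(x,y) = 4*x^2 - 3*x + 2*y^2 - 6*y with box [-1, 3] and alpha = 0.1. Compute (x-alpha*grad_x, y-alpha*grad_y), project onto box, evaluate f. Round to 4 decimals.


Step 1: Compute gradient at (-1.8234, -2.4506).
grad_x = 2*4*-1.8234 - 3 = -17.5872
grad_y = 2*2*-2.4506 - 6 = -15.8024
Step 2: Gradient step.
x_raw = -1.8234 - 0.1*-17.5872 = -0.0647
y_raw = -2.4506 - 0.1*-15.8024 = -0.8704
Step 3: Project onto [-1, 3].
x_proj = clip(-0.0647) = -0.0647
y_proj = clip(-0.8704) = -0.8704
Step 4: Evaluate f.
f(-0.0647, -0.8704) = 6.948


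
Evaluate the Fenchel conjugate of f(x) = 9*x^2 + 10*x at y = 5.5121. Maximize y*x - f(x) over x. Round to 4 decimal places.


f*(y) = sup_x {y*x - a*x^2 - b*x} = sup_x {(y-b)*x - a*x^2}
FOC: (y - b) - 2a*x = 0 => x* = (y - b)/(2a)
x* = (5.5121 - 10)/(2*9) = -0.2493
f*(5.5121) = (y-b)^2/(4a) = (5.5121 - 10)^2/(4*9)
= 20.1412/36 = 0.5595


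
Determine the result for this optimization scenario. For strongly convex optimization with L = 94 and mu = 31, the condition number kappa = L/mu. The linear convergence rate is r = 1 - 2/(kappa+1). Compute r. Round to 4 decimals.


Step 1: Compute the condition number.
kappa = L/mu = 94/31 = 3.0323
Step 2: Compute the convergence rate.
r = 1 - 2/(kappa + 1) = 1 - 2*mu/(L + mu) = (L - mu)/(L + mu) = 63/125 = 0.504


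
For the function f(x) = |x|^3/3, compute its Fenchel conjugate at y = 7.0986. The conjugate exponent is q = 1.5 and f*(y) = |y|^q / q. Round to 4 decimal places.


The conjugate exponent q satisfies 1/p + 1/q = 1.
p = 3, so q = 3/(3 - 1) = 1.5
|y|^q = 7.0986^1.5 = 18.9129
f*(7.0986) = 18.9129 / 1.5 = 12.6086


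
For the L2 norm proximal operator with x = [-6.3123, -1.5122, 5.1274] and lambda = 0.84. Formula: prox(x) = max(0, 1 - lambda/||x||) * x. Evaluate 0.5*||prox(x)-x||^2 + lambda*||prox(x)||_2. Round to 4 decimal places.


Step 1: Compute ||x||.
||x|| = 8.2718
Step 2: Compute scaling factor.
scale = max(0, 1 - 0.84/8.2718) = 0.8984
Step 3: prox(x) = [-5.6713, -1.3586, 4.6067]
||prox(x)|| = 7.4318
Step 4: Proximal objective.
0.5*||prox-x||^2 = 0.3528
lambda*||prox|| = 6.2427
Total = 6.5955


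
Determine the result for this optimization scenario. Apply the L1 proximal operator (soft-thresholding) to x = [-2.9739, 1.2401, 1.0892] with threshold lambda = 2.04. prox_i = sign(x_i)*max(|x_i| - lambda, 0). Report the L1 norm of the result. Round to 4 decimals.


Soft-thresholding with lambda = 2.04:
prox(-2.9739) = sign(-2.9739)*max(|-2.9739| - 2.04, 0) = -0.9339
prox(1.2401) = sign(1.2401)*max(|1.2401| - 2.04, 0) = 0.0
prox(1.0892) = sign(1.0892)*max(|1.0892| - 2.04, 0) = 0.0
prox(x) = [-0.9339, 0.0, 0.0]
||prox(x)||_1 = 0.9339 + 0.0 + 0.0 = 0.9339


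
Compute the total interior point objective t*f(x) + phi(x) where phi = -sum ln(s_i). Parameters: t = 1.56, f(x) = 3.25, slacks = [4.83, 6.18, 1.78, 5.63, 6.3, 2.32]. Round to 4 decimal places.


Step 1: Compute log-barrier.
ln values: [1.5748, 1.8213, 0.5766, 1.7281, 1.8405, 0.8416]
phi = -(1.5748 + 1.8213 + 0.5766 + 1.7281 + 1.8405 + 0.8416) = -8.383
Step 2: Compute augmented objective.
t*f(x) = 1.56*3.25 = 5.07
Total = 5.07 - 8.383 = -3.313


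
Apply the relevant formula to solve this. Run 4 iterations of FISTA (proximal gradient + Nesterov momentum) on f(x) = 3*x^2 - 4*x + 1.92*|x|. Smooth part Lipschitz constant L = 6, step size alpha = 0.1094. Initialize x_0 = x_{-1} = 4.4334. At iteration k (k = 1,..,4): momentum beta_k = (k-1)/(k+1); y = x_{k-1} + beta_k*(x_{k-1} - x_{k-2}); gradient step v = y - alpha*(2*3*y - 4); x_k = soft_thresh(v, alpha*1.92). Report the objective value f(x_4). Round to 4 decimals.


FISTA on f(x) = 3*x^2 - 4*x + 1.92*|x|
L = 6, alpha = 0.1094
Iteration 1: beta = 0.0, y = 4.4334 + 0.0*(4.4334 - 4.4334) = 4.4334
  grad(y) = 22.6004, v = y - alpha*grad = 1.9609
  prox(v) = soft_thresh(1.9609, 0.21) = 1.7509
Iteration 2: beta = 0.3333, y = 1.7509 + 0.3333*(1.7509 - 4.4334) = 0.8567
  grad(y) = 1.1401, v = y - alpha*grad = 0.732
  prox(v) = soft_thresh(0.732, 0.21) = 0.5219
Iteration 3: beta = 0.5, y = 0.5219 + 0.5*(0.5219 - 1.7509) = -0.0926
  grad(y) = -4.5554, v = y - alpha*grad = 0.4058
  prox(v) = soft_thresh(0.4058, 0.21) = 0.1957
Iteration 4: beta = 0.6, y = 0.1957 + 0.6*(0.1957 - 0.5219) = 0.0
  grad(y) = -3.9997, v = y - alpha*grad = 0.4376
  prox(v) = soft_thresh(0.4376, 0.21) = 0.2276
f(x_4) = 3*0.2276^2 - 4*0.2276 + 1.92*|0.2276| = -0.318


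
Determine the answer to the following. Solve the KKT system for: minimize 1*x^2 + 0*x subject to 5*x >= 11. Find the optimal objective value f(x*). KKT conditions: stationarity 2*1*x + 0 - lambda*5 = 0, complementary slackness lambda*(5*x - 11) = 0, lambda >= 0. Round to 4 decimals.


Step 1: Try lambda = 0 (constraint inactive).
x_unc = 0/(2*1) = 0.0
Check: 5*0.0 = 0.0 < 11 -- violated!
Step 2: Constraint must be active: 5*x = 11
x* = 11/5 = 2.2
lambda = (2*1*2.2 + 0)/5 = 0.88
Step 3: Compute optimal value.
f(x*) = 1*2.2^2 + 0*2.2 = 4.84


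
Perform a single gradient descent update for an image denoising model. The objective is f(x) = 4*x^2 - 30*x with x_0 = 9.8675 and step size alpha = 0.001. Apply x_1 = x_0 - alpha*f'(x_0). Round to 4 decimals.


We compute the gradient at x_0 and apply the update.
f'(x) = 8*x - 30
f'(9.8675) = 8*9.8675 - 30 = 48.94
x_1 = 9.8675 - 0.001*48.94 = 9.8186


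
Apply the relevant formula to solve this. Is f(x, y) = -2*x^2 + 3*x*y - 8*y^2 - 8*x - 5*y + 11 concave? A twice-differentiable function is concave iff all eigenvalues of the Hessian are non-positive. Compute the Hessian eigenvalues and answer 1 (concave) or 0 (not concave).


The Hessian of f(x,y) = -2*x^2 + 3*x*y - 8*y^2 - 8*x - 5*y + 11 is:
H = [[-4, 3], [3, -16]]
Trace = -4 - 16 = -20
Determinant = -4*-16 - (3)^2 = 55
Discriminant = (-20)^2 - 4*55 = 180.0
Eigenvalues: lambda_1 = -16.7082, lambda_2 = -3.2918
The function is concave.

1


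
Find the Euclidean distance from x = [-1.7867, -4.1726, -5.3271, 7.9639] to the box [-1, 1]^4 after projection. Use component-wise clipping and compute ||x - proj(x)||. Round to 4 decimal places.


Project each component onto [-1, 1].
clip(-1.7867) = -1.0, clip(-4.1726) = -1.0, clip(-5.3271) = -1.0, clip(7.9639) = 1.0
Projection = [-1.0, -1.0, -1.0, 1.0]
Squared diffs: [0.6189, 10.0654, 18.7238, 48.4959]
Distance = sqrt(77.904) = 8.8263


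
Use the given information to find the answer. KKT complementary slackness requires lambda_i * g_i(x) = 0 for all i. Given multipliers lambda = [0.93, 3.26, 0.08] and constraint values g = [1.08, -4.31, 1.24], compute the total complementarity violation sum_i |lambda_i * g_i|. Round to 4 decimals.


KKT complementary slackness check:
lambda_1 * g_1 = 0.93 * 1.08 = 1.0044
lambda_2 * g_2 = 3.26 * -4.31 = -14.0506
lambda_3 * g_3 = 0.08 * 1.24 = 0.0992
Total violation = 1.0044 + 14.0506 + 0.0992 = 15.1542


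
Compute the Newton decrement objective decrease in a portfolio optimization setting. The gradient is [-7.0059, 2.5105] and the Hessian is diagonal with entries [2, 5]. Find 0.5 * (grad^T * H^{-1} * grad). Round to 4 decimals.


Step 1: H is diagonal, so H^(-1) * g = [-3.503, 0.5021].
Step 2: g^T H^(-1) g = sum_i g_i^2 / H_ii
  = (-7.0059)^2/2 + (2.5105)^2/5
  = 24.5413 + 1.2605 = 25.8018
Step 3: Objective decrease = 0.5 * g^T H^(-1) g = 12.9009


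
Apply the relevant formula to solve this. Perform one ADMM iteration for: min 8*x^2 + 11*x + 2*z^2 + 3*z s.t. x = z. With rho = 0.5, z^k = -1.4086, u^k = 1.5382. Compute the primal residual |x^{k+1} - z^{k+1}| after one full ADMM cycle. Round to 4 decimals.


ADMM iteration with rho = 0.5, z^k = -1.4086, u^k = 1.5382
Step 1: x-update.
Minimize 8*x^2 + 11*x + (0.5/2)*(x + 1.4086 + 1.5382)^2
FOC: (2*8 + 0.5)*x = -11 + 0.5*(-1.4086 - 1.5382)
x^{k+1} = -0.756
Step 2: z-update.
Minimize 2*z^2 + 3*z + (0.5/2)*(-0.756 - z + 1.5382)^2
FOC: (2*2 + 0.5)*z = -3 + 0.5*(-0.756 + 1.5382)
z^{k+1} = -0.5798
Step 3: u-update.
u^{k+1} = 1.5382 - 0.756 + 0.5798 = 1.362
Step 4: Primal residual = |-0.756 + 0.5798| = 0.1762


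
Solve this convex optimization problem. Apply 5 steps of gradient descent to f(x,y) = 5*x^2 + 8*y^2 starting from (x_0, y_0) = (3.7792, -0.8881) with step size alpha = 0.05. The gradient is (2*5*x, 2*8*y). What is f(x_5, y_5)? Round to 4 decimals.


Gradient descent on f(x,y) = 5*x^2 + 8*y^2.
Starting point: (3.7792, -0.8881), alpha = 0.05
Step 1: grad_x = 2*5*3.7792 = 37.792, grad_y = 2*8*-0.8881 = -14.2096
  x_1 = 3.7792 - 0.05*37.792 = 1.8896
  y_1 = -0.8881 - 0.05*-14.2096 = -0.1776
Step 2: grad_x = 2*5*1.8896 = 18.896, grad_y = 2*8*-0.1776 = -2.8419
  x_2 = 1.8896 - 0.05*18.896 = 0.9448
  y_2 = -0.1776 - 0.05*-2.8419 = -0.0355
Step 3: grad_x = 2*5*0.9448 = 9.448, grad_y = 2*8*-0.0355 = -0.5684
  x_3 = 0.9448 - 0.05*9.448 = 0.4724
  y_3 = -0.0355 - 0.05*-0.5684 = -0.0071
Step 4: grad_x = 2*5*0.4724 = 4.724, grad_y = 2*8*-0.0071 = -0.1137
  x_4 = 0.4724 - 0.05*4.724 = 0.2362
  y_4 = -0.0071 - 0.05*-0.1137 = -0.0014
Step 5: grad_x = 2*5*0.2362 = 2.362, grad_y = 2*8*-0.0014 = -0.0227
  x_5 = 0.2362 - 0.05*2.362 = 0.1181
  y_5 = -0.0014 - 0.05*-0.0227 = -0.0003
f(0.1181, -0.0003) = 5*0.1181^2 + 8*(-0.0003)^2 = 0.0697


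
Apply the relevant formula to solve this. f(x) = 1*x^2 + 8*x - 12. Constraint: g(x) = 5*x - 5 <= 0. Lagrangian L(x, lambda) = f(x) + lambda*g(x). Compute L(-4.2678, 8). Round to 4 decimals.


Step 1: Evaluate f(x).
f(-4.2678) = 1*(-4.2678)^2 + 8*(-4.2678) - 12 = -27.9283
Step 2: Evaluate g(x).
g(-4.2678) = 5*-4.2678 - 5 = -26.339
Step 3: Compute Lagrangian.
L = -27.9283 + 8*-26.339 = -238.6403


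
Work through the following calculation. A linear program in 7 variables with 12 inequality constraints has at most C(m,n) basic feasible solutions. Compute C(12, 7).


Each vertex corresponds to some choice of n active constraints out of m, so the number of vertices is at most C(m, n) = m! / (n!(m-n)!).
m = 12, n = 7
Numerator: 12 * 11 * 10 * 9 * 8 * 7 * 6
Denominator: 7! = 5040
C(12, 7) = 792


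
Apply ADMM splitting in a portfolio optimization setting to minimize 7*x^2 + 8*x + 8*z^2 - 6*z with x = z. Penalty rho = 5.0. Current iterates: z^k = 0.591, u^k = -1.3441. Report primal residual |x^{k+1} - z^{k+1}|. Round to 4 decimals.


ADMM iteration with rho = 5.0, z^k = 0.591, u^k = -1.3441
Step 1: x-update.
Minimize 7*x^2 + 8*x + (5.0/2)*(x - 0.591 - 1.3441)^2
FOC: (2*7 + 5.0)*x = -8 + 5.0*(0.591 + 1.3441)
x^{k+1} = 0.0882
Step 2: z-update.
Minimize 8*z^2 - 6*z + (5.0/2)*(0.0882 - z - 1.3441)^2
FOC: (2*8 + 5.0)*z = 6 + 5.0*(0.0882 - 1.3441)
z^{k+1} = -0.0133
Step 3: u-update.
u^{k+1} = -1.3441 + 0.0882 + 0.0133 = -1.2426
Step 4: Primal residual = |0.0882 + 0.0133| = 0.1015


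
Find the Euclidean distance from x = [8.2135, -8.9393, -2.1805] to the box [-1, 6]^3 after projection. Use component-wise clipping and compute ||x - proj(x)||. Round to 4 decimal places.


Project each component onto [-1, 6].
clip(8.2135) = 6.0, clip(-8.9393) = -1.0, clip(-2.1805) = -1.0
Projection = [6.0, -1.0, -1.0]
Squared diffs: [4.8996, 63.0325, 1.3936]
Distance = sqrt(69.3257) = 8.3262


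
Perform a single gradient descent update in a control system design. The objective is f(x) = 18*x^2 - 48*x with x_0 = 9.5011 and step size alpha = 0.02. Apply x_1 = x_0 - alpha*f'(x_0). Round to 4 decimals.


We compute the gradient at x_0 and apply the update.
f'(x) = 36*x - 48
f'(9.5011) = 36*9.5011 - 48 = 294.0396
x_1 = 9.5011 - 0.02*294.0396 = 3.6203


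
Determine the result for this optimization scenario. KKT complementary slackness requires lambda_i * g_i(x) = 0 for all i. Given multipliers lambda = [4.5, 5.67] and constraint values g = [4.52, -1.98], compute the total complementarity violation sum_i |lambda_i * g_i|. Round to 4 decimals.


KKT complementary slackness check:
lambda_1 * g_1 = 4.5 * 4.52 = 20.34
lambda_2 * g_2 = 5.67 * -1.98 = -11.2266
Total violation = 20.34 + 11.2266 = 31.5666


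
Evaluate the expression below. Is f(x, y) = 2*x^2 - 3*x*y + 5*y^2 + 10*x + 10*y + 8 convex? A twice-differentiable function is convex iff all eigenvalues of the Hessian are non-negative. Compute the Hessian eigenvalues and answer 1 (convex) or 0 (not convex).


The Hessian of f(x,y) = 2*x^2 - 3*x*y + 5*y^2 + 10*x + 10*y + 8 is:
H = [[4, -3], [-3, 10]]
Trace = 4 + 10 = 14
Determinant = 4*10 - (-3)^2 = 31
Discriminant = (14)^2 - 4*31 = 72.0
Eigenvalues: lambda_1 = 2.7574, lambda_2 = 11.2426
The function is convex.

1


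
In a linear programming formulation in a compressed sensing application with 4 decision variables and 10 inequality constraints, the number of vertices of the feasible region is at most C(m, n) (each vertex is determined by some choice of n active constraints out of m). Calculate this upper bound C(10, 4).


Each vertex corresponds to some choice of n active constraints out of m, so the number of vertices is at most C(m, n) = m! / (n!(m-n)!).
m = 10, n = 4
Numerator: 10 * 9 * 8 * 7
Denominator: 4! = 24
C(10, 4) = 210


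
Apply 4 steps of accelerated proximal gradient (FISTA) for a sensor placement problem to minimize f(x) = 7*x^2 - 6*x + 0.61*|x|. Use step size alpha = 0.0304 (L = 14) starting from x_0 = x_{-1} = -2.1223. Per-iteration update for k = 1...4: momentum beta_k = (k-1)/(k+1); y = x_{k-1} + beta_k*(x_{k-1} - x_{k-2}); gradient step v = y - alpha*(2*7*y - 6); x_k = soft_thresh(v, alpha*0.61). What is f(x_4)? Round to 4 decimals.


FISTA on f(x) = 7*x^2 - 6*x + 0.61*|x|
L = 14, alpha = 0.0304
Iteration 1: beta = 0.0, y = -2.1223 + 0.0*(-2.1223 + 2.1223) = -2.1223
  grad(y) = -35.7122, v = y - alpha*grad = -1.0366
  prox(v) = soft_thresh(-1.0366, 0.0185) = -1.0181
Iteration 2: beta = 0.3333, y = -1.0181 + 0.3333*(-1.0181 + 2.1223) = -0.65
  grad(y) = -15.1006, v = y - alpha*grad = -0.191
  prox(v) = soft_thresh(-0.191, 0.0185) = -0.1724
Iteration 3: beta = 0.5, y = -0.1724 + 0.5*(-0.1724 + 1.0181) = 0.2504
  grad(y) = -2.4945, v = y - alpha*grad = 0.3262
  prox(v) = soft_thresh(0.3262, 0.0185) = 0.3077
Iteration 4: beta = 0.6, y = 0.3077 + 0.6*(0.3077 + 0.1724) = 0.5958
  grad(y) = 2.3406, v = y - alpha*grad = 0.5246
  prox(v) = soft_thresh(0.5246, 0.0185) = 0.5061
f(x_4) = 7*0.5061^2 - 6*0.5061 + 0.61*|0.5061| = -0.935


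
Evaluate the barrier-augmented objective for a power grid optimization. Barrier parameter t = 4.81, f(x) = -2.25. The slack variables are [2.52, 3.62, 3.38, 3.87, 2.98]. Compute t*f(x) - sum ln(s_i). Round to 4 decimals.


Step 1: Compute log-barrier.
ln values: [0.9243, 1.2865, 1.2179, 1.3533, 1.0919]
phi = -(0.9243 + 1.2865 + 1.2179 + 1.3533 + 1.0919) = -5.8738
Step 2: Compute augmented objective.
t*f(x) = 4.81*-2.25 = -10.8225
Total = -10.8225 - 5.8738 = -16.6963


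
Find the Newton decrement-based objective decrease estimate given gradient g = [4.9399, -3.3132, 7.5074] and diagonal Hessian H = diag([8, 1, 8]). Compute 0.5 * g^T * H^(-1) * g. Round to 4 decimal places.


Step 1: H is diagonal, so H^(-1) * g = [0.6175, -3.3132, 0.9384].
Step 2: g^T H^(-1) g = sum_i g_i^2 / H_ii
  = (4.9399)^2/8 + (-3.3132)^2/1 + (7.5074)^2/8
  = 3.0503 + 10.9773 + 7.0451 = 21.0728
Step 3: Objective decrease = 0.5 * g^T H^(-1) g = 10.5364


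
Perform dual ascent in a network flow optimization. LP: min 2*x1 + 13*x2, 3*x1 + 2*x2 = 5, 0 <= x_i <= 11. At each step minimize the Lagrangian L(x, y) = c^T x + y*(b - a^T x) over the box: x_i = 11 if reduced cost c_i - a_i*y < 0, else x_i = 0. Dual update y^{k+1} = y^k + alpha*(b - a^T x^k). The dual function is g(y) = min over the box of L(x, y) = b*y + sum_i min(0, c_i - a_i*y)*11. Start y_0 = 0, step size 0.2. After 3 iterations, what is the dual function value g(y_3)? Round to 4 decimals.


Dual ascent for LP: min 2*x1 + 13*x2, 3*x1 + 2*x2 = 5, 0 <= x_i <= 11
Step 1: y^k = 0.0, reduced costs: (2.0, 13.0)
  x^k = (0.0, 0.0), subgradient = b - a^T x = 5.0
  y^{k+1} = 0.0 + 0.2*5.0 = 1.0
Step 2: y^k = 1.0, reduced costs: (-1.0, 11.0)
  x^k = (11.0, 0.0), subgradient = b - a^T x = -28.0
  y^{k+1} = 1.0 + 0.2*-28.0 = -4.6
Step 3: y^k = -4.6, reduced costs: (15.8, 22.2)
  x^k = (0.0, 0.0), subgradient = b - a^T x = 5.0
  y^{k+1} = -4.6 + 0.2*5.0 = -3.6
Dual objective at y_3 = -3.6: reduced costs (12.8, 20.2), box minimizer x = (0.0, 0.0)
g(y_3) = b*y + (c1 - a1*y)*x1 + (c2 - a2*y)*x2 = 5*(-3.6) + 12.8*0.0 + 20.2*0.0 = -18.0 + 0.0 + 0.0 = -18.0


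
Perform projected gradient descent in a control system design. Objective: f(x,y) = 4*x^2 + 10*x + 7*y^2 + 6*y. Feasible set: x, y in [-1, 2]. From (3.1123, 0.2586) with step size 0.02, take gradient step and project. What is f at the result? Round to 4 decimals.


Step 1: Compute gradient at (3.1123, 0.2586).
grad_x = 2*4*3.1123 + 10 = 34.8984
grad_y = 2*7*0.2586 + 6 = 9.6204
Step 2: Gradient step.
x_raw = 3.1123 - 0.02*34.8984 = 2.4143
y_raw = 0.2586 - 0.02*9.6204 = 0.0662
Step 3: Project onto [-1, 2].
x_proj = clip(2.4143) = 2.0
y_proj = clip(0.0662) = 0.0662
Step 4: Evaluate f.
f(2.0, 0.0662) = 36.4278


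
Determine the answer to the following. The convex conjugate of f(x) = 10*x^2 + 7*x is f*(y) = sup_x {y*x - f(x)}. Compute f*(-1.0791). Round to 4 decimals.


f*(y) = sup_x {y*x - a*x^2 - b*x} = sup_x {(y-b)*x - a*x^2}
FOC: (y - b) - 2a*x = 0 => x* = (y - b)/(2a)
x* = (-1.0791 - 7)/(2*10) = -0.404
f*(-1.0791) = (y-b)^2/(4a) = (-1.0791 - 7)^2/(4*10)
= 65.2719/40 = 1.6318


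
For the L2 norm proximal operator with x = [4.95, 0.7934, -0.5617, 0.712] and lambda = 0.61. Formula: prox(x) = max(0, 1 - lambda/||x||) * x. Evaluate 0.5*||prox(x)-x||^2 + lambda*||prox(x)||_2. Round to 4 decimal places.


Step 1: Compute ||x||.
||x|| = 5.0945
Step 2: Compute scaling factor.
scale = max(0, 1 - 0.61/5.0945) = 0.8803
Step 3: prox(x) = [4.3573, 0.6984, -0.4944, 0.6267]
||prox(x)|| = 4.4845
Step 4: Proximal objective.
0.5*||prox-x||^2 = 0.1861
lambda*||prox|| = 2.7355
Total = 2.9216


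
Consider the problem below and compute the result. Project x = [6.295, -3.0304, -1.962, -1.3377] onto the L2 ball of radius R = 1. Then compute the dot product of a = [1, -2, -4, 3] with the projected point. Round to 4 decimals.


Step 1: Compute ||x|| (intermediates to 6 decimals).
||x|| = sqrt(6.295^2 + (-3.0304)^2 + (-1.962)^2 + (-1.3377)^2) = 7.378972
Step 2: Project.
Since ||x|| > R, scale = R/||x|| = 1/7.378972 = 0.13552, proj(x) = scale * x
proj(x) = [0.853098, -0.41068, -0.26589, -0.181285]
Step 3: Dot product.
a^T * proj(x) = 1*0.853098 - 2*(-0.41068) - 4*(-0.26589) + 3*(-0.181285) = 2.1942


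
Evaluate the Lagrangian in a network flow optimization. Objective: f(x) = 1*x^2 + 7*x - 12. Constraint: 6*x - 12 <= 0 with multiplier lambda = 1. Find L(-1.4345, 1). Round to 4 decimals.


Step 1: Evaluate f(x).
f(-1.4345) = 1*(-1.4345)^2 + 7*(-1.4345) - 12 = -19.9837
Step 2: Evaluate g(x).
g(-1.4345) = 6*-1.4345 - 12 = -20.607
Step 3: Compute Lagrangian.
L = -19.9837 + 1*-20.607 = -40.5907


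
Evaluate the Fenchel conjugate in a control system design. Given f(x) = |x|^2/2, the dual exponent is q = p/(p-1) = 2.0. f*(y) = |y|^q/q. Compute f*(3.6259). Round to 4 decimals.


The conjugate exponent q satisfies 1/p + 1/q = 1.
p = 2, so q = 2/(2 - 1) = 2.0
|y|^q = 3.6259^2.0 = 13.1472
f*(3.6259) = 13.1472 / 2.0 = 6.5736


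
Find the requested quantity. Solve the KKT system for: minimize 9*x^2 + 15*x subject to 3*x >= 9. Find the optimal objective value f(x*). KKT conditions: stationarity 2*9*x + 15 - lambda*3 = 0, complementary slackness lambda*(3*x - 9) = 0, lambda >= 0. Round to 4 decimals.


Step 1: Try lambda = 0 (constraint inactive).
x_unc = -15/(2*9) = -0.8333
Check: 3*-0.8333 = -2.4999 < 9 -- violated!
Step 2: Constraint must be active: 3*x = 9
x* = 9/3 = 3.0
lambda = (2*9*3.0 + 15)/3 = 23.0
Step 3: Compute optimal value.
f(x*) = 9*3.0^2 + 15*3.0 = 126.0


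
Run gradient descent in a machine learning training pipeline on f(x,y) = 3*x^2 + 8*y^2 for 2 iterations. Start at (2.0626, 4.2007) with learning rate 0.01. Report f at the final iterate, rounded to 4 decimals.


Gradient descent on f(x,y) = 3*x^2 + 8*y^2.
Starting point: (2.0626, 4.2007), alpha = 0.01
Step 1: grad_x = 2*3*2.0626 = 12.3756, grad_y = 2*8*4.2007 = 67.2112
  x_1 = 2.0626 - 0.01*12.3756 = 1.9388
  y_1 = 4.2007 - 0.01*67.2112 = 3.5286
Step 2: grad_x = 2*3*1.9388 = 11.6331, grad_y = 2*8*3.5286 = 56.4574
  x_2 = 1.9388 - 0.01*11.6331 = 1.8225
  y_2 = 3.5286 - 0.01*56.4574 = 2.964
f(1.8225, 2.964) = 3*1.8225^2 + 8*2.964^2 = 80.2477


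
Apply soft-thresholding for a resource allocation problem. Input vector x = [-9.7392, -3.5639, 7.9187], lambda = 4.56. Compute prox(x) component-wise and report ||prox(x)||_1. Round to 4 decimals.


Soft-thresholding with lambda = 4.56:
prox(-9.7392) = sign(-9.7392)*max(|-9.7392| - 4.56, 0) = -5.1792
prox(-3.5639) = sign(-3.5639)*max(|-3.5639| - 4.56, 0) = 0.0
prox(7.9187) = sign(7.9187)*max(|7.9187| - 4.56, 0) = 3.3587
prox(x) = [-5.1792, 0.0, 3.3587]
||prox(x)||_1 = 5.1792 + 0.0 + 3.3587 = 8.5379


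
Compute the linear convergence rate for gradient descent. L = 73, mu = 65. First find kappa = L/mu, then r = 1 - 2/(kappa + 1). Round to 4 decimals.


Step 1: Compute the condition number.
kappa = L/mu = 73/65 = 1.1231
Step 2: Compute the convergence rate.
r = 1 - 2/(kappa + 1) = 1 - 2*mu/(L + mu) = (L - mu)/(L + mu) = 8/138 = 0.058


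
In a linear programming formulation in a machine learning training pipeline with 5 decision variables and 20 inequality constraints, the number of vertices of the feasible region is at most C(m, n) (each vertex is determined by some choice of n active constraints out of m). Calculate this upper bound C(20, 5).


Each vertex corresponds to some choice of n active constraints out of m, so the number of vertices is at most C(m, n) = m! / (n!(m-n)!).
m = 20, n = 5
Numerator: 20 * 19 * 18 * 17 * 16
Denominator: 5! = 120
C(20, 5) = 15504


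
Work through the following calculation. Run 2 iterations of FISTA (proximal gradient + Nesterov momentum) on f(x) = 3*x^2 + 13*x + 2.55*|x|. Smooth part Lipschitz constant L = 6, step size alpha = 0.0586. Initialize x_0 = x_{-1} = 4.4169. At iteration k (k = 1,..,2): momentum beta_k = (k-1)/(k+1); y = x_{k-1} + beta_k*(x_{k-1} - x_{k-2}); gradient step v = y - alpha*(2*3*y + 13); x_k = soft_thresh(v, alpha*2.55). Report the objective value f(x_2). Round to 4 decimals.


FISTA on f(x) = 3*x^2 + 13*x + 2.55*|x|
L = 6, alpha = 0.0586
Iteration 1: beta = 0.0, y = 4.4169 + 0.0*(4.4169 - 4.4169) = 4.4169
  grad(y) = 39.5014, v = y - alpha*grad = 2.1021
  prox(v) = soft_thresh(2.1021, 0.1494) = 1.9527
Iteration 2: beta = 0.3333, y = 1.9527 + 0.3333*(1.9527 - 4.4169) = 1.1313
  grad(y) = 19.7877, v = y - alpha*grad = -0.0283
  prox(v) = soft_thresh(-0.0283, 0.1494) = 0.0
f(x_2) = 3*0.0^2 + 13*0.0 + 2.55*|0.0| = 0.0


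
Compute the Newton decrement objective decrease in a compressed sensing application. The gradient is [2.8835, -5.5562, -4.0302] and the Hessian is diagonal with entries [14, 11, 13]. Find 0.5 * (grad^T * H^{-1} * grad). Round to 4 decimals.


Step 1: H is diagonal, so H^(-1) * g = [0.206, -0.5051, -0.31].
Step 2: g^T H^(-1) g = sum_i g_i^2 / H_ii
  = (2.8835)^2/14 + (-5.5562)^2/11 + (-4.0302)^2/13
  = 0.5939 + 2.8065 + 1.2494 = 4.6498
Step 3: Objective decrease = 0.5 * g^T H^(-1) g = 2.3249


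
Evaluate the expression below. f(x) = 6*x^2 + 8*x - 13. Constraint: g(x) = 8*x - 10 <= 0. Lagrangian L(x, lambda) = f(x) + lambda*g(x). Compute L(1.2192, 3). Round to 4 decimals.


Step 1: Evaluate f(x).
f(1.2192) = 6*1.2192^2 + 8*1.2192 - 13 = 5.6723
Step 2: Evaluate g(x).
g(1.2192) = 8*1.2192 - 10 = -0.2464
Step 3: Compute Lagrangian.
L = 5.6723 + 3*-0.2464 = 4.9331


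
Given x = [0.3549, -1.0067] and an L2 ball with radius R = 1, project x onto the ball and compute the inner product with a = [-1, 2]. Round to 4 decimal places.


Step 1: Compute ||x|| (intermediates to 6 decimals).
||x|| = sqrt(0.3549^2 + (-1.0067)^2) = 1.067426
Step 2: Project.
Since ||x|| > R, scale = R/||x|| = 1/1.067426 = 0.936833, proj(x) = scale * x
proj(x) = [0.332482, -0.94311]
Step 3: Dot product.
a^T * proj(x) = -1*0.332482 + 2*(-0.94311) = -2.2187


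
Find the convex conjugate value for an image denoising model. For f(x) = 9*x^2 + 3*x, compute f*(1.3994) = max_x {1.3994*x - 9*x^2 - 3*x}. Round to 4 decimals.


f*(y) = sup_x {y*x - a*x^2 - b*x} = sup_x {(y-b)*x - a*x^2}
FOC: (y - b) - 2a*x = 0 => x* = (y - b)/(2a)
x* = (1.3994 - 3)/(2*9) = -0.0889
f*(1.3994) = (y-b)^2/(4a) = (1.3994 - 3)^2/(4*9)
= 2.5619/36 = 0.0712


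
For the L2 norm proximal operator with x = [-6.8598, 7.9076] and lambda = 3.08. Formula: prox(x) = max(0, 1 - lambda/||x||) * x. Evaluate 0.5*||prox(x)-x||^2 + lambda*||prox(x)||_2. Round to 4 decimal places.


Step 1: Compute ||x||.
||x|| = 10.4684
Step 2: Compute scaling factor.
scale = max(0, 1 - 3.08/10.4684) = 0.7058
Step 3: prox(x) = [-4.8415, 5.581]
||prox(x)|| = 7.3884
Step 4: Proximal objective.
0.5*||prox-x||^2 = 4.7432
lambda*||prox|| = 22.7563
Total = 27.4994


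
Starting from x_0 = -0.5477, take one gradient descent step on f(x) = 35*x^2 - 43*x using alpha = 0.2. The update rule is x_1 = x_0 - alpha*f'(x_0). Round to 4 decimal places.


We compute the gradient at x_0 and apply the update.
f'(x) = 70*x - 43
f'(-0.5477) = 70*-0.5477 - 43 = -81.339
x_1 = -0.5477 - 0.2*-81.339 = 15.7201


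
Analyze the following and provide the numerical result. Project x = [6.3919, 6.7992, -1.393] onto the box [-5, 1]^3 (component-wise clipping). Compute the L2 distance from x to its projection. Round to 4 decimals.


Project each component onto [-5, 1].
clip(6.3919) = 1.0, clip(6.7992) = 1.0, clip(-1.393) = -1.393
Projection = [1.0, 1.0, -1.393]
Squared diffs: [29.0726, 33.6307, 0.0]
Distance = sqrt(62.7033) = 7.9185


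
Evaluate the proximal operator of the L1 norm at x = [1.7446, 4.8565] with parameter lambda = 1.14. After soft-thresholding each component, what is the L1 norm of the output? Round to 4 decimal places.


Soft-thresholding with lambda = 1.14:
prox(1.7446) = sign(1.7446)*max(|1.7446| - 1.14, 0) = 0.6046
prox(4.8565) = sign(4.8565)*max(|4.8565| - 1.14, 0) = 3.7165
prox(x) = [0.6046, 3.7165]
||prox(x)||_1 = 0.6046 + 3.7165 = 4.3211


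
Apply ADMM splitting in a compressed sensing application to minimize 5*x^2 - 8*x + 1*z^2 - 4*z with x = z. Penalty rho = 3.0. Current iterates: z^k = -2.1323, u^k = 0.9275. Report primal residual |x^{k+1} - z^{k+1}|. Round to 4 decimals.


ADMM iteration with rho = 3.0, z^k = -2.1323, u^k = 0.9275
Step 1: x-update.
Minimize 5*x^2 - 8*x + (3.0/2)*(x + 2.1323 + 0.9275)^2
FOC: (2*5 + 3.0)*x = 8 + 3.0*(-2.1323 - 0.9275)
x^{k+1} = -0.0907
Step 2: z-update.
Minimize 1*z^2 - 4*z + (3.0/2)*(-0.0907 - z + 0.9275)^2
FOC: (2*1 + 3.0)*z = 4 + 3.0*(-0.0907 + 0.9275)
z^{k+1} = 1.3021
Step 3: u-update.
u^{k+1} = 0.9275 - 0.0907 - 1.3021 = -0.4653
Step 4: Primal residual = |-0.0907 - 1.3021| = 1.3928


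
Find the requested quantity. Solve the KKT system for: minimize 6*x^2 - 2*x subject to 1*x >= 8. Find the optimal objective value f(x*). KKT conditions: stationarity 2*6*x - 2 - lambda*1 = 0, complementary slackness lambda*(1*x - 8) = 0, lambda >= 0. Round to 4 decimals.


Step 1: Try lambda = 0 (constraint inactive).
x_unc = 2/(2*6) = 0.1667
Check: 1*0.1667 = 0.1667 < 8 -- violated!
Step 2: Constraint must be active: 1*x = 8
x* = 8/1 = 8.0
lambda = (2*6*8.0 - 2)/1 = 94.0
Step 3: Compute optimal value.
f(x*) = 6*8.0^2 - 2*8.0 = 368.0


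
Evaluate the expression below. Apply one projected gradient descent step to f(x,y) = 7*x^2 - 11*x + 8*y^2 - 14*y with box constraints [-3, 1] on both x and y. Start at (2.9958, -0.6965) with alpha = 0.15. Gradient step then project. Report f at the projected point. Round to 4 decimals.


Step 1: Compute gradient at (2.9958, -0.6965).
grad_x = 2*7*2.9958 - 11 = 30.9412
grad_y = 2*8*-0.6965 - 14 = -25.144
Step 2: Gradient step.
x_raw = 2.9958 - 0.15*30.9412 = -1.6454
y_raw = -0.6965 - 0.15*-25.144 = 3.0751
Step 3: Project onto [-3, 1].
x_proj = clip(-1.6454) = -1.6454
y_proj = clip(3.0751) = 1.0
Step 4: Evaluate f.
f(-1.6454, 1.0) = 31.0501


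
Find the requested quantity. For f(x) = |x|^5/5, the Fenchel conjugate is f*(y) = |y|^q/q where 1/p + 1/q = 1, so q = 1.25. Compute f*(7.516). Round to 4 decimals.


The conjugate exponent q satisfies 1/p + 1/q = 1.
p = 5, so q = 5/(5 - 1) = 1.25
|y|^q = 7.516^1.25 = 12.4447
f*(7.516) = 12.4447 / 1.25 = 9.9557


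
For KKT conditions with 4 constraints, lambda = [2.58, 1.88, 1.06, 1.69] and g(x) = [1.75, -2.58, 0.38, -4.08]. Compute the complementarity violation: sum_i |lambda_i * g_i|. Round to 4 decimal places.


KKT complementary slackness check:
lambda_1 * g_1 = 2.58 * 1.75 = 4.515
lambda_2 * g_2 = 1.88 * -2.58 = -4.8504
lambda_3 * g_3 = 1.06 * 0.38 = 0.4028
lambda_4 * g_4 = 1.69 * -4.08 = -6.8952
Total violation = 4.515 + 4.8504 + 0.4028 + 6.8952 = 16.6634


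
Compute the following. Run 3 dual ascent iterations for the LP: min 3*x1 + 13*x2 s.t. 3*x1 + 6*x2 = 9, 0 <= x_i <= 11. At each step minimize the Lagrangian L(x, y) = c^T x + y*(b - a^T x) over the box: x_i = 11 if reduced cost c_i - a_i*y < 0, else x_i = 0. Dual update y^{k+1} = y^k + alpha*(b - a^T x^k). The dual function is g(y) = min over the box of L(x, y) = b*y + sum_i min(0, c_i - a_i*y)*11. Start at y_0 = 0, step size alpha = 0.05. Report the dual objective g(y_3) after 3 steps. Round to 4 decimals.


Dual ascent for LP: min 3*x1 + 13*x2, 3*x1 + 6*x2 = 9, 0 <= x_i <= 11
Step 1: y^k = 0.0, reduced costs: (3.0, 13.0)
  x^k = (0.0, 0.0), subgradient = b - a^T x = 9.0
  y^{k+1} = 0.0 + 0.05*9.0 = 0.45
Step 2: y^k = 0.45, reduced costs: (1.65, 10.3)
  x^k = (0.0, 0.0), subgradient = b - a^T x = 9.0
  y^{k+1} = 0.45 + 0.05*9.0 = 0.9
Step 3: y^k = 0.9, reduced costs: (0.3, 7.6)
  x^k = (0.0, 0.0), subgradient = b - a^T x = 9.0
  y^{k+1} = 0.9 + 0.05*9.0 = 1.35
Dual objective at y_3 = 1.35: reduced costs (-1.05, 4.9), box minimizer x = (11.0, 0.0)
g(y_3) = b*y + (c1 - a1*y)*x1 + (c2 - a2*y)*x2 = 9*1.35 + (-1.05)*11.0 + 4.9*0.0 = 12.15 - 11.55 + 0.0 = 0.6


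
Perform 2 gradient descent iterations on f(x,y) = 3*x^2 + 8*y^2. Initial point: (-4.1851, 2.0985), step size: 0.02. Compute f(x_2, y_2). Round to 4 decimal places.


Gradient descent on f(x,y) = 3*x^2 + 8*y^2.
Starting point: (-4.1851, 2.0985), alpha = 0.02
Step 1: grad_x = 2*3*-4.1851 = -25.1106, grad_y = 2*8*2.0985 = 33.576
  x_1 = -4.1851 - 0.02*-25.1106 = -3.6829
  y_1 = 2.0985 - 0.02*33.576 = 1.427
Step 2: grad_x = 2*3*-3.6829 = -22.0973, grad_y = 2*8*1.427 = 22.8317
  x_2 = -3.6829 - 0.02*-22.0973 = -3.2409
  y_2 = 1.427 - 0.02*22.8317 = 0.9703
f(-3.2409, 0.9703) = 3*(-3.2409)^2 + 8*0.9703^2 = 39.0437


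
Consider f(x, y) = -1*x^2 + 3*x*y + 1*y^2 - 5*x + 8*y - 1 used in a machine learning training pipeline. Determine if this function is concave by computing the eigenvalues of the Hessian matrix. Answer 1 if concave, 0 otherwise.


The Hessian of f(x,y) = -1*x^2 + 3*x*y + 1*y^2 - 5*x + 8*y - 1 is:
H = [[-2, 3], [3, 2]]
Trace = -2 + 2 = 0
Determinant = -2*2 - (3)^2 = -13
Discriminant = (0)^2 - 4*-13 = 52.0
Eigenvalues: lambda_1 = -3.6056, lambda_2 = 3.6056
The function is not concave.

0


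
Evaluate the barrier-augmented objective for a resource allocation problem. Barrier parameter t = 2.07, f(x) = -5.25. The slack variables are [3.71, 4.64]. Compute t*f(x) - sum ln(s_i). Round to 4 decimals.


Step 1: Compute log-barrier.
ln values: [1.311, 1.5347]
phi = -(1.311 + 1.5347) = -2.8457
Step 2: Compute augmented objective.
t*f(x) = 2.07*-5.25 = -10.8675
Total = -10.8675 - 2.8457 = -13.7132


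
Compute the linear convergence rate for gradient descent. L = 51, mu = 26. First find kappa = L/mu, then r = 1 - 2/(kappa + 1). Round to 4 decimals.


Step 1: Compute the condition number.
kappa = L/mu = 51/26 = 1.9615
Step 2: Compute the convergence rate.
r = 1 - 2/(kappa + 1) = 1 - 2*mu/(L + mu) = (L - mu)/(L + mu) = 25/77 = 0.3247


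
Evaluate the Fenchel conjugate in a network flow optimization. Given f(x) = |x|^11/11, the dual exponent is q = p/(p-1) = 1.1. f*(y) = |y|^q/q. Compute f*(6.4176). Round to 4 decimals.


The conjugate exponent q satisfies 1/p + 1/q = 1.
p = 11, so q = 11/(11 - 1) = 1.1
|y|^q = 6.4176^1.1 = 7.7288
f*(6.4176) = 7.7288 / 1.1 = 7.0261


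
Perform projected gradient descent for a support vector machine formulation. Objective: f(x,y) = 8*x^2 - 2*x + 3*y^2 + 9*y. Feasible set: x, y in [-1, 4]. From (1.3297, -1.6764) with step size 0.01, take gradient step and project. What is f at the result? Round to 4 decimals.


Step 1: Compute gradient at (1.3297, -1.6764).
grad_x = 2*8*1.3297 - 2 = 19.2752
grad_y = 2*3*-1.6764 + 9 = -1.0584
Step 2: Gradient step.
x_raw = 1.3297 - 0.01*19.2752 = 1.1369
y_raw = -1.6764 - 0.01*-1.0584 = -1.6658
Step 3: Project onto [-1, 4].
x_proj = clip(1.1369) = 1.1369
y_proj = clip(-1.6658) = -1.0
Step 4: Evaluate f.
f(1.1369, -1.0) = 2.0673


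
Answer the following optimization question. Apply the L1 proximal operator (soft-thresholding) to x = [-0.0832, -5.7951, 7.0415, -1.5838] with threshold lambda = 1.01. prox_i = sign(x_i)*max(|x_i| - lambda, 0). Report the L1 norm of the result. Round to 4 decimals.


Soft-thresholding with lambda = 1.01:
prox(-0.0832) = sign(-0.0832)*max(|-0.0832| - 1.01, 0) = 0.0
prox(-5.7951) = sign(-5.7951)*max(|-5.7951| - 1.01, 0) = -4.7851
prox(7.0415) = sign(7.0415)*max(|7.0415| - 1.01, 0) = 6.0315
prox(-1.5838) = sign(-1.5838)*max(|-1.5838| - 1.01, 0) = -0.5738
prox(x) = [0.0, -4.7851, 6.0315, -0.5738]
||prox(x)||_1 = 0.0 + 4.7851 + 6.0315 + 0.5738 = 11.3904


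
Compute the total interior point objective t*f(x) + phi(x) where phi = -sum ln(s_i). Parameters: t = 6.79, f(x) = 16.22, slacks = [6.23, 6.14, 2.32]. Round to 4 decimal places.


Step 1: Compute log-barrier.
ln values: [1.8294, 1.8148, 0.8416]
phi = -(1.8294 + 1.8148 + 0.8416) = -4.4858
Step 2: Compute augmented objective.
t*f(x) = 6.79*16.22 = 110.1338
Total = 110.1338 - 4.4858 = 105.648


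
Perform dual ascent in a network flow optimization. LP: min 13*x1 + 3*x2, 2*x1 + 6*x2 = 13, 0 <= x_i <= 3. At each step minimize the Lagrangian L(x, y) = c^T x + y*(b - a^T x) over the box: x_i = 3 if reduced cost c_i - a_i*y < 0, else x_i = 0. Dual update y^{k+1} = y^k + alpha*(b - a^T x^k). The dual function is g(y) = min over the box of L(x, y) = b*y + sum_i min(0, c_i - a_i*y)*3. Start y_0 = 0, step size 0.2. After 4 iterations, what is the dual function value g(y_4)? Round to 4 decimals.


Dual ascent for LP: min 13*x1 + 3*x2, 2*x1 + 6*x2 = 13, 0 <= x_i <= 3
Step 1: y^k = 0.0, reduced costs: (13.0, 3.0)
  x^k = (0.0, 0.0), subgradient = b - a^T x = 13.0
  y^{k+1} = 0.0 + 0.2*13.0 = 2.6
Step 2: y^k = 2.6, reduced costs: (7.8, -12.6)
  x^k = (0.0, 3.0), subgradient = b - a^T x = -5.0
  y^{k+1} = 2.6 + 0.2*-5.0 = 1.6
Step 3: y^k = 1.6, reduced costs: (9.8, -6.6)
  x^k = (0.0, 3.0), subgradient = b - a^T x = -5.0
  y^{k+1} = 1.6 + 0.2*-5.0 = 0.6
Step 4: y^k = 0.6, reduced costs: (11.8, -0.6)
  x^k = (0.0, 3.0), subgradient = b - a^T x = -5.0
  y^{k+1} = 0.6 + 0.2*-5.0 = -0.4
Dual objective at y_4 = -0.4: reduced costs (13.8, 5.4), box minimizer x = (0.0, 0.0)
g(y_4) = b*y + (c1 - a1*y)*x1 + (c2 - a2*y)*x2 = 13*(-0.4) + 13.8*0.0 + 5.4*0.0 = -5.2 + 0.0 + 0.0 = -5.2


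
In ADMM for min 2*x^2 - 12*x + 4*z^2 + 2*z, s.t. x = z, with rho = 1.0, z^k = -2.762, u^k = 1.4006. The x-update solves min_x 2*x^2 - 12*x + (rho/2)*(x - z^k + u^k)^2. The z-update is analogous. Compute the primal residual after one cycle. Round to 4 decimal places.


ADMM iteration with rho = 1.0, z^k = -2.762, u^k = 1.4006
Step 1: x-update.
Minimize 2*x^2 - 12*x + (1.0/2)*(x + 2.762 + 1.4006)^2
FOC: (2*2 + 1.0)*x = 12 + 1.0*(-2.762 - 1.4006)
x^{k+1} = 1.5675
Step 2: z-update.
Minimize 4*z^2 + 2*z + (1.0/2)*(1.5675 - z + 1.4006)^2
FOC: (2*4 + 1.0)*z = -2 + 1.0*(1.5675 + 1.4006)
z^{k+1} = 0.1076
Step 3: u-update.
u^{k+1} = 1.4006 + 1.5675 - 0.1076 = 2.8605
Step 4: Primal residual = |1.5675 - 0.1076| = 1.4599


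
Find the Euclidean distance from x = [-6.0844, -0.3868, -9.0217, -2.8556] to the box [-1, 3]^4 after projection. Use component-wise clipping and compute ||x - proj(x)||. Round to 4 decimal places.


Project each component onto [-1, 3].
clip(-6.0844) = -1.0, clip(-0.3868) = -0.3868, clip(-9.0217) = -1.0, clip(-2.8556) = -1.0
Projection = [-1.0, -0.3868, -1.0, -1.0]
Squared diffs: [25.8511, 0.0, 64.3477, 3.4433]
Distance = sqrt(93.6421) = 9.6769


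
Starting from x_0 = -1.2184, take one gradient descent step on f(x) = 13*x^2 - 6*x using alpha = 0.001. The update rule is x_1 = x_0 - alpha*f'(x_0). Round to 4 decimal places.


We compute the gradient at x_0 and apply the update.
f'(x) = 26*x - 6
f'(-1.2184) = 26*-1.2184 - 6 = -37.6784
x_1 = -1.2184 - 0.001*-37.6784 = -1.1807


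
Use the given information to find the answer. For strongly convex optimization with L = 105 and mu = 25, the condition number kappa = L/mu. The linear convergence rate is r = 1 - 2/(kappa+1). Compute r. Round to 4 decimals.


Step 1: Compute the condition number.
kappa = L/mu = 105/25 = 4.2
Step 2: Compute the convergence rate.
r = 1 - 2/(kappa + 1) = 1 - 2*mu/(L + mu) = (L - mu)/(L + mu) = 80/130 = 0.6154


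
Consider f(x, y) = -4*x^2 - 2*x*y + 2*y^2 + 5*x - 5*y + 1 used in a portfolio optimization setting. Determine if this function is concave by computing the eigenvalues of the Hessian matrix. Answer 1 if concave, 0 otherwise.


The Hessian of f(x,y) = -4*x^2 - 2*x*y + 2*y^2 + 5*x - 5*y + 1 is:
H = [[-8, -2], [-2, 4]]
Trace = -8 + 4 = -4
Determinant = -8*4 - (-2)^2 = -36
Discriminant = (-4)^2 - 4*-36 = 160.0
Eigenvalues: lambda_1 = -8.3246, lambda_2 = 4.3246
The function is not concave.

0


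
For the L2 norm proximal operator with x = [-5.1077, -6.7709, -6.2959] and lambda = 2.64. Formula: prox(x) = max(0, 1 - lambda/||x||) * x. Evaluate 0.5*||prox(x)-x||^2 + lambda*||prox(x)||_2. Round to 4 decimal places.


Step 1: Compute ||x||.
||x|| = 10.5628
Step 2: Compute scaling factor.
scale = max(0, 1 - 2.64/10.5628) = 0.7501
Step 3: prox(x) = [-3.8311, -5.0786, -4.7223]
||prox(x)|| = 7.9228
Step 4: Proximal objective.
0.5*||prox-x||^2 = 3.4848
lambda*||prox|| = 20.9162
Total = 24.4009


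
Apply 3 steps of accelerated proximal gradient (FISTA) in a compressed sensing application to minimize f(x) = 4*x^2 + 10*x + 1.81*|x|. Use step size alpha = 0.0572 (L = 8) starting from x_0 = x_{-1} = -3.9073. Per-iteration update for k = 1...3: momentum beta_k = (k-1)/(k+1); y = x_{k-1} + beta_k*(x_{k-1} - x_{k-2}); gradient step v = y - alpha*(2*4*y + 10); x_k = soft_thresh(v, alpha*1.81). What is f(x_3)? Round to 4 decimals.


FISTA on f(x) = 4*x^2 + 10*x + 1.81*|x|
L = 8, alpha = 0.0572
Iteration 1: beta = 0.0, y = -3.9073 + 0.0*(-3.9073 + 3.9073) = -3.9073
  grad(y) = -21.2584, v = y - alpha*grad = -2.6913
  prox(v) = soft_thresh(-2.6913, 0.1035) = -2.5878
Iteration 2: beta = 0.3333, y = -2.5878 + 0.3333*(-2.5878 + 3.9073) = -2.148
  grad(y) = -7.1836, v = y - alpha*grad = -1.737
  prox(v) = soft_thresh(-1.737, 0.1035) = -1.6335
Iteration 3: beta = 0.5, y = -1.6335 + 0.5*(-1.6335 + 2.5878) = -1.1564
  grad(y) = 0.749, v = y - alpha*grad = -1.1992
  prox(v) = soft_thresh(-1.1992, 0.1035) = -1.0957
f(x_3) = 4*(-1.0957)^2 + 10*(-1.0957) + 1.81*|-1.0957| = -4.1716


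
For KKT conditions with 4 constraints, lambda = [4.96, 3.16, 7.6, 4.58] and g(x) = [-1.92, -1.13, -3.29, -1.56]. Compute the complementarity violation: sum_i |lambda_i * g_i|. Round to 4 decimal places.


KKT complementary slackness check:
lambda_1 * g_1 = 4.96 * -1.92 = -9.5232
lambda_2 * g_2 = 3.16 * -1.13 = -3.5708
lambda_3 * g_3 = 7.6 * -3.29 = -25.004
lambda_4 * g_4 = 4.58 * -1.56 = -7.1448
Total violation = 9.5232 + 3.5708 + 25.004 + 7.1448 = 45.2428


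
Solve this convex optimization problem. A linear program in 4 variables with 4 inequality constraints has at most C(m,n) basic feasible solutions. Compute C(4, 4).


Each vertex corresponds to some choice of n active constraints out of m, so the number of vertices is at most C(m, n) = m! / (n!(m-n)!).
m = 4, n = 4
Numerator: 4 * 3 * 2 * 1
Denominator: 4! = 24
C(4, 4) = 1


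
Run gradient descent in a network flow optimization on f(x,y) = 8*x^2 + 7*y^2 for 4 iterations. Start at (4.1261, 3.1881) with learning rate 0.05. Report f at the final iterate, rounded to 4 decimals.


Gradient descent on f(x,y) = 8*x^2 + 7*y^2.
Starting point: (4.1261, 3.1881), alpha = 0.05
Step 1: grad_x = 2*8*4.1261 = 66.0176, grad_y = 2*7*3.1881 = 44.6334
  x_1 = 4.1261 - 0.05*66.0176 = 0.8252
  y_1 = 3.1881 - 0.05*44.6334 = 0.9564
Step 2: grad_x = 2*8*0.8252 = 13.2035, grad_y = 2*7*0.9564 = 13.39
  x_2 = 0.8252 - 0.05*13.2035 = 0.165
  y_2 = 0.9564 - 0.05*13.39 = 0.2869
Step 3: grad_x = 2*8*0.165 = 2.6407, grad_y = 2*7*0.2869 = 4.017
  x_3 = 0.165 - 0.05*2.6407 = 0.033
  y_3 = 0.2869 - 0.05*4.017 = 0.0861
Step 4: grad_x = 2*8*0.033 = 0.5281, grad_y = 2*7*0.0861 = 1.2051
  x_4 = 0.033 - 0.05*0.5281 = 0.0066
  y_4 = 0.0861 - 0.05*1.2051 = 0.0258
f(0.0066, 0.0258) = 8*0.0066^2 + 7*0.0258^2 = 0.005
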